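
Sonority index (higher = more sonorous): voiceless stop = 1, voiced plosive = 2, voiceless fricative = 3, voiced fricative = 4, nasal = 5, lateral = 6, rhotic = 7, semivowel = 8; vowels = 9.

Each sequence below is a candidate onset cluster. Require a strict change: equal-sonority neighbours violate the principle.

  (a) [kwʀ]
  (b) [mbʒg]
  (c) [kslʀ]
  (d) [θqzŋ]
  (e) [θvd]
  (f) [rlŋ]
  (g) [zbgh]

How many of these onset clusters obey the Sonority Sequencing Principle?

(a) [kwʀ]: profile 1-8-7 — violates.
(b) [mbʒg]: profile 5-2-4-2 — violates.
(c) [kslʀ]: profile 1-3-6-7 — obeys.
(d) [θqzŋ]: profile 3-1-4-5 — violates.
(e) [θvd]: profile 3-4-2 — violates.
(f) [rlŋ]: profile 7-6-5 — violates.
(g) [zbgh]: profile 4-2-2-3 — violates.

1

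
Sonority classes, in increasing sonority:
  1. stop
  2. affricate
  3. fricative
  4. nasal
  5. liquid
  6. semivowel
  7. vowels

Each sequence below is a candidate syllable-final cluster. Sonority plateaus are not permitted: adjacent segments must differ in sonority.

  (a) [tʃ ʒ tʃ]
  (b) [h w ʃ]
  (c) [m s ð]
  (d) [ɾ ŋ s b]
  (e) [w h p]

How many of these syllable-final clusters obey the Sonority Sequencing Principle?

2

(a) sonority 2-3-2: ill-formed.
(b) sonority 3-6-3: ill-formed.
(c) sonority 4-3-3: ill-formed.
(d) sonority 5-4-3-1: well-formed.
(e) sonority 6-3-1: well-formed.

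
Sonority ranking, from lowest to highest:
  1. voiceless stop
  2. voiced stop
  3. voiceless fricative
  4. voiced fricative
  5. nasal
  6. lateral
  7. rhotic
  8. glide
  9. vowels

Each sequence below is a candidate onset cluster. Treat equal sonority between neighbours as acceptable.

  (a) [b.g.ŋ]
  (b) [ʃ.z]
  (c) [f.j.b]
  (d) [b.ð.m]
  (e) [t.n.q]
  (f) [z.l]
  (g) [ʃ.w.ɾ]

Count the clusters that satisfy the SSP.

(a) [b.g.ŋ]: profile 2-2-5 — obeys.
(b) [ʃ.z]: profile 3-4 — obeys.
(c) [f.j.b]: profile 3-8-2 — violates.
(d) [b.ð.m]: profile 2-4-5 — obeys.
(e) [t.n.q]: profile 1-5-1 — violates.
(f) [z.l]: profile 4-6 — obeys.
(g) [ʃ.w.ɾ]: profile 3-8-7 — violates.

4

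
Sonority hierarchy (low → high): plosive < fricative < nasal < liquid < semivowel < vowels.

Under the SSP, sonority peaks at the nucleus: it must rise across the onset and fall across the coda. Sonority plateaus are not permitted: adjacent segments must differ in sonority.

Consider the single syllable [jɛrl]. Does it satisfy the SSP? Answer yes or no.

Onset: /j/ is a semivowel (sonority 5); then the nucleus /ɛ/ (sonority 6).
Onset profile 5-6 — rises to the nucleus.
Coda: /r/ is a liquid (sonority 4), /l/ is a liquid (sonority 4).
Coda profile 6-4-4 — does not strictly fall throughout.

no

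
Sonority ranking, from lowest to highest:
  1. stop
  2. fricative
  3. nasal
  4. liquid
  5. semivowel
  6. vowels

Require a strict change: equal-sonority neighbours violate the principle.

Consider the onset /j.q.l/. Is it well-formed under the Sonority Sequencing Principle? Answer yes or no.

/j/: semivowel = 5.
/q/: stop = 1.
/l/: liquid = 4.
The profile is 5-1-4. Between /j/ (5) and /q/ (1) sonority does not rise, so the cluster violates the SSP.

no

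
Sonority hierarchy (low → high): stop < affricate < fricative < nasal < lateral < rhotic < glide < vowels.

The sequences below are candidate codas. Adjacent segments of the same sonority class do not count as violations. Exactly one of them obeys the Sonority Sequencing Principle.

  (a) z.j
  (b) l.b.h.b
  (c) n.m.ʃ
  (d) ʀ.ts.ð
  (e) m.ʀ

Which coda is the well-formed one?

(a) z.j: profile 3-7 — violates.
(b) l.b.h.b: profile 5-1-3-1 — violates.
(c) n.m.ʃ: profile 4-4-3 — obeys.
(d) ʀ.ts.ð: profile 6-2-3 — violates.
(e) m.ʀ: profile 4-6 — violates.

c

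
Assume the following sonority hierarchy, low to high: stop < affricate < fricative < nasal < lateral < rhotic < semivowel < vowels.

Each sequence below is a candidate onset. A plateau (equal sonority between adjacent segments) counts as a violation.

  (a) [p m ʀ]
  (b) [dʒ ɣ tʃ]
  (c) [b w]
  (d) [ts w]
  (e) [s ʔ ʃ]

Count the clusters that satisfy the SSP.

(a) [p m ʀ]: profile 1-4-6 — obeys.
(b) [dʒ ɣ tʃ]: profile 2-3-2 — violates.
(c) [b w]: profile 1-7 — obeys.
(d) [ts w]: profile 2-7 — obeys.
(e) [s ʔ ʃ]: profile 3-1-3 — violates.

3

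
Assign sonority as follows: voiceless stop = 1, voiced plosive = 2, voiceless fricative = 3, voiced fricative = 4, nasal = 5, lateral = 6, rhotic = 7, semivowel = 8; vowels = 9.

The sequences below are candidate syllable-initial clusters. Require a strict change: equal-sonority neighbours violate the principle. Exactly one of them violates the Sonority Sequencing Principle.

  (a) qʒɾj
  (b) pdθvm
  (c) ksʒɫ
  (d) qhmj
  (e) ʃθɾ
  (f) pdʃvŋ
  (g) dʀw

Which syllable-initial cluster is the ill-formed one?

e

(a) 1-4-7-8 → obeys
(b) 1-2-3-4-5 → obeys
(c) 1-3-4-6 → obeys
(d) 1-3-5-8 → obeys
(e) 3-3-7 → violates
(f) 1-2-3-4-5 → obeys
(g) 2-7-8 → obeys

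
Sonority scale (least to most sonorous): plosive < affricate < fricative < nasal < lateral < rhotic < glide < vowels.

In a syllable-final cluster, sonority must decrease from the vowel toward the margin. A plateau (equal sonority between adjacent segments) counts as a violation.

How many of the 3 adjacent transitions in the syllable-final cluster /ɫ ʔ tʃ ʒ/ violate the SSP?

2

/ɫ/ is a lateral (sonority 5).
/ʔ/ is a plosive (sonority 1).
/tʃ/ is an affricate (sonority 2).
/ʒ/ is a fricative (sonority 3).
/ɫ/→/ʔ/: 5→1 (falls) — ok.
/ʔ/→/tʃ/: 1→2 (does not fall) — violation.
/tʃ/→/ʒ/: 2→3 (does not fall) — violation.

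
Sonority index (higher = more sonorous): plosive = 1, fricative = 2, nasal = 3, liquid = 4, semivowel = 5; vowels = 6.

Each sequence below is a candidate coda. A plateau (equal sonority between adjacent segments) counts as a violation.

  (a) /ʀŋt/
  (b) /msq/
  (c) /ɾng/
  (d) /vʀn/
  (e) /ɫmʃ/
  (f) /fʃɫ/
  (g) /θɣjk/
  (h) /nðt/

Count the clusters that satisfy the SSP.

(a) sonority 4-3-1: well-formed.
(b) sonority 3-2-1: well-formed.
(c) sonority 4-3-1: well-formed.
(d) sonority 2-4-3: ill-formed.
(e) sonority 4-3-2: well-formed.
(f) sonority 2-2-4: ill-formed.
(g) sonority 2-2-5-1: ill-formed.
(h) sonority 3-2-1: well-formed.

5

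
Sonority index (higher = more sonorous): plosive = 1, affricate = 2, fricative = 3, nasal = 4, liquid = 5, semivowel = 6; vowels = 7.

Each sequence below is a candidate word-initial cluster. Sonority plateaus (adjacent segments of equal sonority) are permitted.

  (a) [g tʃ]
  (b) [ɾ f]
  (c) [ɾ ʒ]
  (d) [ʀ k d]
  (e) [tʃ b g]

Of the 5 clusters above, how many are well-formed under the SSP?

(a) sonority 1-2: well-formed.
(b) sonority 5-3: ill-formed.
(c) sonority 5-3: ill-formed.
(d) sonority 5-1-1: ill-formed.
(e) sonority 2-1-1: ill-formed.

1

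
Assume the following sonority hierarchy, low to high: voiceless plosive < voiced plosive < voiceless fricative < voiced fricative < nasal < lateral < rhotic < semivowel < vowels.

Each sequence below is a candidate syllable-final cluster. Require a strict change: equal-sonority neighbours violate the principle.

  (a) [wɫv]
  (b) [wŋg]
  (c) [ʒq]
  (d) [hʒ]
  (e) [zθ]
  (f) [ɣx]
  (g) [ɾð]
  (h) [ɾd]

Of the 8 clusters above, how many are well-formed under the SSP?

7

(a) 8-6-4 → obeys
(b) 8-5-2 → obeys
(c) 4-1 → obeys
(d) 3-4 → violates
(e) 4-3 → obeys
(f) 4-3 → obeys
(g) 7-4 → obeys
(h) 7-2 → obeys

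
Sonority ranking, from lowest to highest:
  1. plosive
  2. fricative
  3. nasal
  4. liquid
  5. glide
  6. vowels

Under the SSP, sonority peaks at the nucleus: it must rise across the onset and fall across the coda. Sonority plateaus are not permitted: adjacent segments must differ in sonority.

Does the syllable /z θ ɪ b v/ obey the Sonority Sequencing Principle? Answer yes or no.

Onset: /z/ is a fricative (sonority 2), /θ/ is a fricative (sonority 2); then the nucleus /ɪ/ (sonority 6).
Onset profile 2-2-6 — does not strictly rise throughout.
Coda: /b/ is a plosive (sonority 1), /v/ is a fricative (sonority 2).
Coda profile 6-1-2 — does not strictly fall throughout.

no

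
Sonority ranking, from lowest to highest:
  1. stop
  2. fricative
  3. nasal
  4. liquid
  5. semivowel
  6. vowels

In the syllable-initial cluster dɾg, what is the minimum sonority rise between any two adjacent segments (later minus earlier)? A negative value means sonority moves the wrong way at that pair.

/d/ is a stop (sonority 1).
/ɾ/ is a liquid (sonority 4).
/g/ is a stop (sonority 1).
/d/→/ɾ/: change +3.
/ɾ/→/g/: change -3.
Minimum = -3.

-3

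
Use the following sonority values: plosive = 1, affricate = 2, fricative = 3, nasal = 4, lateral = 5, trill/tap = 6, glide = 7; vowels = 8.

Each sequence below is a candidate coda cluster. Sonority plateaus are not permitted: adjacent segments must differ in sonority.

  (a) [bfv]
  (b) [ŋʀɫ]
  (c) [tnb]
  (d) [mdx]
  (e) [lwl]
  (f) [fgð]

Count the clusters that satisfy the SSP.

0

(a) sonority 1-3-3: ill-formed.
(b) sonority 4-6-5: ill-formed.
(c) sonority 1-4-1: ill-formed.
(d) sonority 4-1-3: ill-formed.
(e) sonority 5-7-5: ill-formed.
(f) sonority 3-1-3: ill-formed.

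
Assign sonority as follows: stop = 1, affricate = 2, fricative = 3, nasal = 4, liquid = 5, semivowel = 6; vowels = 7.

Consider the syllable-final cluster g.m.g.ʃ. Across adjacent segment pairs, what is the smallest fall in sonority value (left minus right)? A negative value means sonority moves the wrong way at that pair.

/g/ — stop, sonority 1.
/m/ — nasal, sonority 4.
/g/ — stop, sonority 1.
/ʃ/ — fricative, sonority 3.
/g/→/m/: change -3.
/m/→/g/: change +3.
/g/→/ʃ/: change -2.
Minimum = -3.

-3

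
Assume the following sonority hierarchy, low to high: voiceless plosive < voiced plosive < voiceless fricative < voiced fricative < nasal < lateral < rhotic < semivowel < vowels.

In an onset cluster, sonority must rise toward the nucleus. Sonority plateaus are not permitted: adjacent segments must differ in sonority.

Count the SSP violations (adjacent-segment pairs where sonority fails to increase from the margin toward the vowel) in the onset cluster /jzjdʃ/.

/j/ — semivowel, sonority 8.
/z/ — voiced fricative, sonority 4.
/j/ — semivowel, sonority 8.
/d/ — voiced plosive, sonority 2.
/ʃ/ — voiceless fricative, sonority 3.
/j/→/z/: 8→4 (does not rise) — violation.
/z/→/j/: 4→8 (rises) — ok.
/j/→/d/: 8→2 (does not rise) — violation.
/d/→/ʃ/: 2→3 (rises) — ok.

2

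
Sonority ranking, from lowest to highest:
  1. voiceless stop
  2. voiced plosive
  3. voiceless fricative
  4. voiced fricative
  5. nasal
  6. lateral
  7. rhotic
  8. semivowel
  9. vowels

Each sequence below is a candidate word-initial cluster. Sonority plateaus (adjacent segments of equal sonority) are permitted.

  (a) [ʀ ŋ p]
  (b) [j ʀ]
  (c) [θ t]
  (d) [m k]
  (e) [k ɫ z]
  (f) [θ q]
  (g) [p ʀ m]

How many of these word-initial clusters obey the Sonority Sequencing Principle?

0

(a) [ʀ ŋ p]: profile 7-5-1 — violates.
(b) [j ʀ]: profile 8-7 — violates.
(c) [θ t]: profile 3-1 — violates.
(d) [m k]: profile 5-1 — violates.
(e) [k ɫ z]: profile 1-6-4 — violates.
(f) [θ q]: profile 3-1 — violates.
(g) [p ʀ m]: profile 1-7-5 — violates.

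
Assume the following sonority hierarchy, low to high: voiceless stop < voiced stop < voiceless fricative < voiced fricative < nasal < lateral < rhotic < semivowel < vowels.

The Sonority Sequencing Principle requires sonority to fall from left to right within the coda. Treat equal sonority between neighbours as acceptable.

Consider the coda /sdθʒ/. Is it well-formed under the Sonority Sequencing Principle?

no

/s/ — voiceless fricative, sonority 3.
/d/ — voiced stop, sonority 2.
/θ/ — voiceless fricative, sonority 3.
/ʒ/ — voiced fricative, sonority 4.
The profile is 3-2-3-4. Between /d/ (2) and /θ/ (3) sonority does not fall, so the cluster violates the SSP.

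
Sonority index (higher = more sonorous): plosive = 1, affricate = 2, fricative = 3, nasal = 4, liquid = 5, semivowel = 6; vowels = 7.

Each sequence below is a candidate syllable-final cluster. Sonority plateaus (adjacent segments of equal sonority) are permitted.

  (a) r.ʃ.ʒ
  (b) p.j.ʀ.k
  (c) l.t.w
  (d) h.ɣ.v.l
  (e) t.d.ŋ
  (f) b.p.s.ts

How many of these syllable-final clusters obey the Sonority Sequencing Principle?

(a) 5-3-3 → obeys
(b) 1-6-5-1 → violates
(c) 5-1-6 → violates
(d) 3-3-3-5 → violates
(e) 1-1-4 → violates
(f) 1-1-3-2 → violates

1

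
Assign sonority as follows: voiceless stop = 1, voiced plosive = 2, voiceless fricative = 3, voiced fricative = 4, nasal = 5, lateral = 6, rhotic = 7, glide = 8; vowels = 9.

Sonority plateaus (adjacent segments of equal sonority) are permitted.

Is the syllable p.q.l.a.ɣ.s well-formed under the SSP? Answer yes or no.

yes

Onset: /p/ is a voiceless stop (sonority 1), /q/ is a voiceless stop (sonority 1), /l/ is a lateral (sonority 6); then the nucleus /a/ (sonority 9).
Onset profile 1-1-6-9 — rises to the nucleus.
Coda: /ɣ/ is a voiced fricative (sonority 4), /s/ is a voiceless fricative (sonority 3).
Coda profile 9-4-3 — falls from the nucleus.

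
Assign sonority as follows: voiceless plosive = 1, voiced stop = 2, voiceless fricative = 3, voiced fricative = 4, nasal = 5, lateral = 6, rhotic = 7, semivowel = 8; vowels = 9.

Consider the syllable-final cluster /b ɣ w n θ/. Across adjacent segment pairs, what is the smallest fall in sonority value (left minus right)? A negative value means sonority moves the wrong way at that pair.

-4

/b/ is a voiced stop (sonority 2).
/ɣ/ is a voiced fricative (sonority 4).
/w/ is a semivowel (sonority 8).
/n/ is a nasal (sonority 5).
/θ/ is a voiceless fricative (sonority 3).
/b/→/ɣ/: change -2.
/ɣ/→/w/: change -4.
/w/→/n/: change +3.
/n/→/θ/: change +2.
Minimum = -4.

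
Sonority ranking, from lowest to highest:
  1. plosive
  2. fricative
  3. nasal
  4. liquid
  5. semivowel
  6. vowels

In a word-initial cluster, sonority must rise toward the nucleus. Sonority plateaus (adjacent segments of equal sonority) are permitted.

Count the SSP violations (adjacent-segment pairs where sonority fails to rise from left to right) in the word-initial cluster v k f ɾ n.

/v/: fricative = 2.
/k/: plosive = 1.
/f/: fricative = 2.
/ɾ/: liquid = 4.
/n/: nasal = 3.
/v/→/k/: 2→1 (does not rise) — violation.
/k/→/f/: 1→2 (rises) — ok.
/f/→/ɾ/: 2→4 (rises) — ok.
/ɾ/→/n/: 4→3 (does not rise) — violation.

2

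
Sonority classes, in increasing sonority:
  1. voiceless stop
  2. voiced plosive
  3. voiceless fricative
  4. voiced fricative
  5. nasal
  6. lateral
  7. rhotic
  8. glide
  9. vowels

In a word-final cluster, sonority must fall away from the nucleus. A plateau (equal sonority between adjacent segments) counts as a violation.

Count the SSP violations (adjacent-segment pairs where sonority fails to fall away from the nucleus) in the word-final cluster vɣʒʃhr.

4

/v/ is a voiced fricative (sonority 4).
/ɣ/ is a voiced fricative (sonority 4).
/ʒ/ is a voiced fricative (sonority 4).
/ʃ/ is a voiceless fricative (sonority 3).
/h/ is a voiceless fricative (sonority 3).
/r/ is a rhotic (sonority 7).
/v/→/ɣ/: 4→4 (plateau) — violation.
/ɣ/→/ʒ/: 4→4 (plateau) — violation.
/ʒ/→/ʃ/: 4→3 (falls) — ok.
/ʃ/→/h/: 3→3 (plateau) — violation.
/h/→/r/: 3→7 (does not fall) — violation.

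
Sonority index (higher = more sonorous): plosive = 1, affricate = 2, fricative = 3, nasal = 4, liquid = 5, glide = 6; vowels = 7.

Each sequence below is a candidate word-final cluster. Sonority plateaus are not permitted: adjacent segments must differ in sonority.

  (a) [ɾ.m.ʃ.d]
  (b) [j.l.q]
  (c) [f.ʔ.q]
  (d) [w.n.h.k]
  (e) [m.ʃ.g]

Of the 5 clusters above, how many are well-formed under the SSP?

(a) [ɾ.m.ʃ.d]: profile 5-4-3-1 — obeys.
(b) [j.l.q]: profile 6-5-1 — obeys.
(c) [f.ʔ.q]: profile 3-1-1 — violates.
(d) [w.n.h.k]: profile 6-4-3-1 — obeys.
(e) [m.ʃ.g]: profile 4-3-1 — obeys.

4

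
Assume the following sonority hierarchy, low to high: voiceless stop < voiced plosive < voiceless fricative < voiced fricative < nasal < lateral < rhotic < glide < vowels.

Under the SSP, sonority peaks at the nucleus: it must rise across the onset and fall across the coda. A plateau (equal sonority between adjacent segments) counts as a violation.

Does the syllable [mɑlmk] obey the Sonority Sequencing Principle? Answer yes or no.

yes

Onset: /m/ is a nasal (sonority 5); then the nucleus /ɑ/ (sonority 9).
Onset profile 5-9 — rises to the nucleus.
Coda: /l/ is a lateral (sonority 6), /m/ is a nasal (sonority 5), /k/ is a voiceless stop (sonority 1).
Coda profile 9-6-5-1 — falls from the nucleus.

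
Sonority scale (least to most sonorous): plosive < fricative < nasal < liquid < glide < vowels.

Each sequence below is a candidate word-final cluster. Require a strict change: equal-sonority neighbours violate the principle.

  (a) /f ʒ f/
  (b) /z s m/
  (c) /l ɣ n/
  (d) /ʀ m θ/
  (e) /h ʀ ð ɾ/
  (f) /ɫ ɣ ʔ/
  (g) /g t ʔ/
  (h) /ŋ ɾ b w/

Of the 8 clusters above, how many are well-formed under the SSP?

2

(a) /f ʒ f/: profile 2-2-2 — violates.
(b) /z s m/: profile 2-2-3 — violates.
(c) /l ɣ n/: profile 4-2-3 — violates.
(d) /ʀ m θ/: profile 4-3-2 — obeys.
(e) /h ʀ ð ɾ/: profile 2-4-2-4 — violates.
(f) /ɫ ɣ ʔ/: profile 4-2-1 — obeys.
(g) /g t ʔ/: profile 1-1-1 — violates.
(h) /ŋ ɾ b w/: profile 3-4-1-5 — violates.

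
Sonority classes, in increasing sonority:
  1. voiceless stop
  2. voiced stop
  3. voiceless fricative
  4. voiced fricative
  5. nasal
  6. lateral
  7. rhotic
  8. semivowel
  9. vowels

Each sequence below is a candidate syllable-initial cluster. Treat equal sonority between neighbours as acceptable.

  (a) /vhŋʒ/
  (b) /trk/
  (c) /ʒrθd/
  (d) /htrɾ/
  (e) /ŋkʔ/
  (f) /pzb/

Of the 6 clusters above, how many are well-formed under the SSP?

(a) sonority 4-3-5-4: ill-formed.
(b) sonority 1-7-1: ill-formed.
(c) sonority 4-7-3-2: ill-formed.
(d) sonority 3-1-7-7: ill-formed.
(e) sonority 5-1-1: ill-formed.
(f) sonority 1-4-2: ill-formed.

0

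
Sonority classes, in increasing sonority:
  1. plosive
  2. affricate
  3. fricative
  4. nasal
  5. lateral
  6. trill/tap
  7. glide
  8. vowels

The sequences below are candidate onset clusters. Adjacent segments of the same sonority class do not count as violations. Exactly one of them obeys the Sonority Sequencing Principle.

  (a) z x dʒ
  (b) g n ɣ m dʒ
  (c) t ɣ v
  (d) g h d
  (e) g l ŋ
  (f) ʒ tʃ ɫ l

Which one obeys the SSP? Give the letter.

(a) sonority 3-3-2: ill-formed.
(b) sonority 1-4-3-4-2: ill-formed.
(c) sonority 1-3-3: well-formed.
(d) sonority 1-3-1: ill-formed.
(e) sonority 1-5-4: ill-formed.
(f) sonority 3-2-5-5: ill-formed.

c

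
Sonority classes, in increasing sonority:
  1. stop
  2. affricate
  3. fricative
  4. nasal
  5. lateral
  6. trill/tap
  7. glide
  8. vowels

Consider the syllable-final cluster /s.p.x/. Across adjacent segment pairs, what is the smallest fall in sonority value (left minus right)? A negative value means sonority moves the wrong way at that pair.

-2

/s/: fricative = 3.
/p/: stop = 1.
/x/: fricative = 3.
/s/→/p/: change +2.
/p/→/x/: change -2.
Minimum = -2.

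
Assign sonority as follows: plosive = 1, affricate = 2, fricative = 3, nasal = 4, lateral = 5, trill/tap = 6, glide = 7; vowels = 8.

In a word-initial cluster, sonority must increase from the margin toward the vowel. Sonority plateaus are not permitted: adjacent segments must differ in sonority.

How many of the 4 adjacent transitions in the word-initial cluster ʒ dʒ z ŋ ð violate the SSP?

/ʒ/: fricative = 3.
/dʒ/: affricate = 2.
/z/: fricative = 3.
/ŋ/: nasal = 4.
/ð/: fricative = 3.
/ʒ/→/dʒ/: 3→2 (does not rise) — violation.
/dʒ/→/z/: 2→3 (rises) — ok.
/z/→/ŋ/: 3→4 (rises) — ok.
/ŋ/→/ð/: 4→3 (does not rise) — violation.

2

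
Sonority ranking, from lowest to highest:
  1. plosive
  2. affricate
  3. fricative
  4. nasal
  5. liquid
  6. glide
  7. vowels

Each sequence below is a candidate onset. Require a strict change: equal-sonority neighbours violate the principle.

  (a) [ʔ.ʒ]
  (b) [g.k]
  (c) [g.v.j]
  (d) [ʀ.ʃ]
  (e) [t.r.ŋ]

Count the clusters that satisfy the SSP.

(a) 1-3 → obeys
(b) 1-1 → violates
(c) 1-3-6 → obeys
(d) 5-3 → violates
(e) 1-5-4 → violates

2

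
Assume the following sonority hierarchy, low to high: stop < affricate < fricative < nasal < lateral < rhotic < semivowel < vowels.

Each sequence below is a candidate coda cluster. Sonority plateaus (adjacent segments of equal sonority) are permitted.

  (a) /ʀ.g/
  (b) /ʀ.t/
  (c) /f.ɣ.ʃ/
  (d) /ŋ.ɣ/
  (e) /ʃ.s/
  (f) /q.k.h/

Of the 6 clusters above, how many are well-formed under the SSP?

(a) 6-1 → obeys
(b) 6-1 → obeys
(c) 3-3-3 → obeys
(d) 4-3 → obeys
(e) 3-3 → obeys
(f) 1-1-3 → violates

5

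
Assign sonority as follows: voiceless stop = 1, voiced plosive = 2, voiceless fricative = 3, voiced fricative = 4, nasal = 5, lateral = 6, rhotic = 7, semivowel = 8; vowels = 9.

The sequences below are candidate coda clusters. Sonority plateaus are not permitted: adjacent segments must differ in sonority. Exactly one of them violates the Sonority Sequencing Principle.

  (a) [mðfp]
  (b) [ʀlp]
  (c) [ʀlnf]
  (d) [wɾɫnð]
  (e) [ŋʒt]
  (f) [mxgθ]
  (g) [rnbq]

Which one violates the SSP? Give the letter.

(a) 5-4-3-1 → obeys
(b) 7-6-1 → obeys
(c) 7-6-5-3 → obeys
(d) 8-7-6-5-4 → obeys
(e) 5-4-1 → obeys
(f) 5-3-2-3 → violates
(g) 7-5-2-1 → obeys

f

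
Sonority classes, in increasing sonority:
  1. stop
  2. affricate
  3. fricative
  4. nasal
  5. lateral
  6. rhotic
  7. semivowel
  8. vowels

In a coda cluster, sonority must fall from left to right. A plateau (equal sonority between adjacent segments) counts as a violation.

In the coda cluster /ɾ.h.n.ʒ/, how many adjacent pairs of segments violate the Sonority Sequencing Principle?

1

/ɾ/: rhotic = 6.
/h/: fricative = 3.
/n/: nasal = 4.
/ʒ/: fricative = 3.
/ɾ/→/h/: 6→3 (falls) — ok.
/h/→/n/: 3→4 (does not fall) — violation.
/n/→/ʒ/: 4→3 (falls) — ok.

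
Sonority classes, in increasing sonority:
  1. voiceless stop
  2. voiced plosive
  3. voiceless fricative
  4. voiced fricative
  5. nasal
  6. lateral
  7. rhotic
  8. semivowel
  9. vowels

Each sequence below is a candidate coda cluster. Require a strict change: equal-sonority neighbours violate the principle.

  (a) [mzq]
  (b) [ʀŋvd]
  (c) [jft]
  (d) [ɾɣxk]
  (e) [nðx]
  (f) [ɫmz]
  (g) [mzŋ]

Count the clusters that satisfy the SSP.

(a) 5-4-1 → obeys
(b) 7-5-4-2 → obeys
(c) 8-3-1 → obeys
(d) 7-4-3-1 → obeys
(e) 5-4-3 → obeys
(f) 6-5-4 → obeys
(g) 5-4-5 → violates

6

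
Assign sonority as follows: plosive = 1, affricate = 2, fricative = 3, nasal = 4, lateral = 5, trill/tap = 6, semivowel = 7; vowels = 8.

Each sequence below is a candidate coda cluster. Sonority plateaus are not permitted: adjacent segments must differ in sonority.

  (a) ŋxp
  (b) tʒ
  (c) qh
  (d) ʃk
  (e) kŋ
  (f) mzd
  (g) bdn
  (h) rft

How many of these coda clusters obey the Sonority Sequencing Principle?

4

(a) 4-3-1 → obeys
(b) 1-3 → violates
(c) 1-3 → violates
(d) 3-1 → obeys
(e) 1-4 → violates
(f) 4-3-1 → obeys
(g) 1-1-4 → violates
(h) 6-3-1 → obeys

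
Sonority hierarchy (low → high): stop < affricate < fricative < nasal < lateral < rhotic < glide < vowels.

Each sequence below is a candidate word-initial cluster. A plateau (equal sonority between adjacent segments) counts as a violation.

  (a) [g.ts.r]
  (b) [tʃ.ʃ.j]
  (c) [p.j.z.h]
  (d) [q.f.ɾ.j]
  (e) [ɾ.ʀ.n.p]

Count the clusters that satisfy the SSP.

(a) [g.ts.r]: profile 1-2-6 — obeys.
(b) [tʃ.ʃ.j]: profile 2-3-7 — obeys.
(c) [p.j.z.h]: profile 1-7-3-3 — violates.
(d) [q.f.ɾ.j]: profile 1-3-6-7 — obeys.
(e) [ɾ.ʀ.n.p]: profile 6-6-4-1 — violates.

3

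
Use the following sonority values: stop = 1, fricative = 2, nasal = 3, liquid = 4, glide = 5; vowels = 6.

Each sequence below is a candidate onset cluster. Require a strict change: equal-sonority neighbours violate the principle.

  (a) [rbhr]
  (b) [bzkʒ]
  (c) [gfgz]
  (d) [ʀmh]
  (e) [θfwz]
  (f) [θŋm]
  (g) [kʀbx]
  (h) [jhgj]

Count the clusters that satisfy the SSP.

0

(a) sonority 4-1-2-4: ill-formed.
(b) sonority 1-2-1-2: ill-formed.
(c) sonority 1-2-1-2: ill-formed.
(d) sonority 4-3-2: ill-formed.
(e) sonority 2-2-5-2: ill-formed.
(f) sonority 2-3-3: ill-formed.
(g) sonority 1-4-1-2: ill-formed.
(h) sonority 5-2-1-5: ill-formed.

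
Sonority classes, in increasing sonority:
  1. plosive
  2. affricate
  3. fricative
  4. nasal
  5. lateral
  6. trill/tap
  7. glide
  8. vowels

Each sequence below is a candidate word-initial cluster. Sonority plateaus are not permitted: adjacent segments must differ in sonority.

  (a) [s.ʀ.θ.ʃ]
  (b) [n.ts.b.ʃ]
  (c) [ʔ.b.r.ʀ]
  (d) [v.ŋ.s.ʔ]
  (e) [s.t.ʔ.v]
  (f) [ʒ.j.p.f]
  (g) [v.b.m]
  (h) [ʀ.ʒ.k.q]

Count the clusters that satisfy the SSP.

(a) [s.ʀ.θ.ʃ]: profile 3-6-3-3 — violates.
(b) [n.ts.b.ʃ]: profile 4-2-1-3 — violates.
(c) [ʔ.b.r.ʀ]: profile 1-1-6-6 — violates.
(d) [v.ŋ.s.ʔ]: profile 3-4-3-1 — violates.
(e) [s.t.ʔ.v]: profile 3-1-1-3 — violates.
(f) [ʒ.j.p.f]: profile 3-7-1-3 — violates.
(g) [v.b.m]: profile 3-1-4 — violates.
(h) [ʀ.ʒ.k.q]: profile 6-3-1-1 — violates.

0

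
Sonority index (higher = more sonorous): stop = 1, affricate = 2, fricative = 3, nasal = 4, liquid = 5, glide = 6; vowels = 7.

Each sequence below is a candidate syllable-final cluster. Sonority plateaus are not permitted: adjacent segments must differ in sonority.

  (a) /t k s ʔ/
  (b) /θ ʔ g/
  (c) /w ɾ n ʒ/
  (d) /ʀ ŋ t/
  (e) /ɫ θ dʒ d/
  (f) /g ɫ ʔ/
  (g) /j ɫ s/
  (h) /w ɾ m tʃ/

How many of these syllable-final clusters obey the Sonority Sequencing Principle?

5

(a) /t k s ʔ/: profile 1-1-3-1 — violates.
(b) /θ ʔ g/: profile 3-1-1 — violates.
(c) /w ɾ n ʒ/: profile 6-5-4-3 — obeys.
(d) /ʀ ŋ t/: profile 5-4-1 — obeys.
(e) /ɫ θ dʒ d/: profile 5-3-2-1 — obeys.
(f) /g ɫ ʔ/: profile 1-5-1 — violates.
(g) /j ɫ s/: profile 6-5-3 — obeys.
(h) /w ɾ m tʃ/: profile 6-5-4-2 — obeys.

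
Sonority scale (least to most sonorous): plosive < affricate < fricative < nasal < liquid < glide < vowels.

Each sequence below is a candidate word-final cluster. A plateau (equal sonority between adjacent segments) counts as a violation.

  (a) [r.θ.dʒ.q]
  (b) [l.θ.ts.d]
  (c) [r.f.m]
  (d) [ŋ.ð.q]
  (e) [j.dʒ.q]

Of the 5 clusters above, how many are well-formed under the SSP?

(a) sonority 5-3-2-1: well-formed.
(b) sonority 5-3-2-1: well-formed.
(c) sonority 5-3-4: ill-formed.
(d) sonority 4-3-1: well-formed.
(e) sonority 6-2-1: well-formed.

4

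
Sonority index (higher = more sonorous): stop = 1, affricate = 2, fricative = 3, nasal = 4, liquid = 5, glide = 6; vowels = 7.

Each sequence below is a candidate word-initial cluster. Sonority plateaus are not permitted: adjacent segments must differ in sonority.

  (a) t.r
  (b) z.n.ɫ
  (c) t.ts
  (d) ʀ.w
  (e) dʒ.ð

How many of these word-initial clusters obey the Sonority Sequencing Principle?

5

(a) 1-5 → obeys
(b) 3-4-5 → obeys
(c) 1-2 → obeys
(d) 5-6 → obeys
(e) 2-3 → obeys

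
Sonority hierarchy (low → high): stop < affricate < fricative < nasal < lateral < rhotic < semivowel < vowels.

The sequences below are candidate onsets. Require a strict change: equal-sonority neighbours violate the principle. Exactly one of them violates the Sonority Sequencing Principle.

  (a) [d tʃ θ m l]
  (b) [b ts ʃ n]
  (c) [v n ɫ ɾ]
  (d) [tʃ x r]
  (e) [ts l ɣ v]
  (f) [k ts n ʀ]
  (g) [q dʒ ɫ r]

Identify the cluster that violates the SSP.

(a) 1-2-3-4-5 → obeys
(b) 1-2-3-4 → obeys
(c) 3-4-5-6 → obeys
(d) 2-3-6 → obeys
(e) 2-5-3-3 → violates
(f) 1-2-4-6 → obeys
(g) 1-2-5-6 → obeys

e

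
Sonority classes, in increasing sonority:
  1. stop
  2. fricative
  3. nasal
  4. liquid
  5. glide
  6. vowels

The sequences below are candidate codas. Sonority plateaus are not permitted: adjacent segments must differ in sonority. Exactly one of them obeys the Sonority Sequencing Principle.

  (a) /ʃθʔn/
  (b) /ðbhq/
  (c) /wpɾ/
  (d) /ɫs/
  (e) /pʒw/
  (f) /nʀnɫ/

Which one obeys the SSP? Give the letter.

(a) /ʃθʔn/: profile 2-2-1-3 — violates.
(b) /ðbhq/: profile 2-1-2-1 — violates.
(c) /wpɾ/: profile 5-1-4 — violates.
(d) /ɫs/: profile 4-2 — obeys.
(e) /pʒw/: profile 1-2-5 — violates.
(f) /nʀnɫ/: profile 3-4-3-4 — violates.

d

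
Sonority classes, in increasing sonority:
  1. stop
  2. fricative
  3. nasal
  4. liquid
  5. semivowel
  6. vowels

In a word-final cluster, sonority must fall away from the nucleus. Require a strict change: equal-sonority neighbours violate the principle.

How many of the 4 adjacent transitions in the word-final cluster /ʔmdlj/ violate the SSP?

/ʔ/: stop = 1.
/m/: nasal = 3.
/d/: stop = 1.
/l/: liquid = 4.
/j/: semivowel = 5.
/ʔ/→/m/: 1→3 (does not fall) — violation.
/m/→/d/: 3→1 (falls) — ok.
/d/→/l/: 1→4 (does not fall) — violation.
/l/→/j/: 4→5 (does not fall) — violation.

3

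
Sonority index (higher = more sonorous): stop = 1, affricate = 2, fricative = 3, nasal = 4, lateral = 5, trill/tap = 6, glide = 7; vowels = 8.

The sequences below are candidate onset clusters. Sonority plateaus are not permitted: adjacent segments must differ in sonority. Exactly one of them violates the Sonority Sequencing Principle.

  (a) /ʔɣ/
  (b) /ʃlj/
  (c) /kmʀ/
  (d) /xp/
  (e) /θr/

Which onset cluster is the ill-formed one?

(a) 1-3 → obeys
(b) 3-5-7 → obeys
(c) 1-4-6 → obeys
(d) 3-1 → violates
(e) 3-6 → obeys

d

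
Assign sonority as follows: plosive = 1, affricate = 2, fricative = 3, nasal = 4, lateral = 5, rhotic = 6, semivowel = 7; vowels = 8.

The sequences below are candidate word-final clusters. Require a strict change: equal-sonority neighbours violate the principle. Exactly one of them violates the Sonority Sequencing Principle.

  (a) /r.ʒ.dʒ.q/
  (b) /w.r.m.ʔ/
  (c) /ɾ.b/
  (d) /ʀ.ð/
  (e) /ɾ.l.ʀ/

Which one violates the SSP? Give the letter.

e

(a) sonority 6-3-2-1: well-formed.
(b) sonority 7-6-4-1: well-formed.
(c) sonority 6-1: well-formed.
(d) sonority 6-3: well-formed.
(e) sonority 6-5-6: ill-formed.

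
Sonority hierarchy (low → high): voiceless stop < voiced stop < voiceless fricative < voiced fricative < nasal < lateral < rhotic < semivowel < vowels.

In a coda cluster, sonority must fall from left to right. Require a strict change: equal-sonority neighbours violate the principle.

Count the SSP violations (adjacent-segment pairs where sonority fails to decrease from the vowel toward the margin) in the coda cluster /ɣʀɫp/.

1

/ɣ/ — voiced fricative, sonority 4.
/ʀ/ — rhotic, sonority 7.
/ɫ/ — lateral, sonority 6.
/p/ — voiceless stop, sonority 1.
/ɣ/→/ʀ/: 4→7 (does not fall) — violation.
/ʀ/→/ɫ/: 7→6 (falls) — ok.
/ɫ/→/p/: 6→1 (falls) — ok.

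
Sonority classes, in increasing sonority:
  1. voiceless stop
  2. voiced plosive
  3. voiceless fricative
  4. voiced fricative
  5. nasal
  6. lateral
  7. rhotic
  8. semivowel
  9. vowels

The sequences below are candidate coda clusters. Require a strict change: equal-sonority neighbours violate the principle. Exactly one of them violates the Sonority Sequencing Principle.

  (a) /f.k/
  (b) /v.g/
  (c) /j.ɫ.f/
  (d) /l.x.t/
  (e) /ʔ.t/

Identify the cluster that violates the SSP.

(a) /f.k/: profile 3-1 — obeys.
(b) /v.g/: profile 4-2 — obeys.
(c) /j.ɫ.f/: profile 8-6-3 — obeys.
(d) /l.x.t/: profile 6-3-1 — obeys.
(e) /ʔ.t/: profile 1-1 — violates.

e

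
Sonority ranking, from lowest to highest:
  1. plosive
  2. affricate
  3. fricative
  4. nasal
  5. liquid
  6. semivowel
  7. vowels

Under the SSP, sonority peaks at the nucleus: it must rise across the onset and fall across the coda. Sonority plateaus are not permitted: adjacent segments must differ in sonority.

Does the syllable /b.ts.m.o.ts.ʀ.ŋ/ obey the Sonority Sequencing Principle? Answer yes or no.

no

Onset: /b/ is a plosive (sonority 1), /ts/ is an affricate (sonority 2), /m/ is a nasal (sonority 4); then the nucleus /o/ (sonority 7).
Onset profile 1-2-4-7 — rises to the nucleus.
Coda: /ts/ is an affricate (sonority 2), /ʀ/ is a liquid (sonority 5), /ŋ/ is a nasal (sonority 4).
Coda profile 7-2-5-4 — does not strictly fall throughout.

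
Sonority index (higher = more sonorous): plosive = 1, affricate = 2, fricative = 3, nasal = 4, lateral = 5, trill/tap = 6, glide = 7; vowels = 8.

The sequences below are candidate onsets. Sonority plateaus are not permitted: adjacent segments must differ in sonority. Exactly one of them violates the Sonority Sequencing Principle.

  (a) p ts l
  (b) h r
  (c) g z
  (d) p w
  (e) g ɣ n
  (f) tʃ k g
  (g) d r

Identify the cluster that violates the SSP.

f

(a) sonority 1-2-5: well-formed.
(b) sonority 3-6: well-formed.
(c) sonority 1-3: well-formed.
(d) sonority 1-7: well-formed.
(e) sonority 1-3-4: well-formed.
(f) sonority 2-1-1: ill-formed.
(g) sonority 1-6: well-formed.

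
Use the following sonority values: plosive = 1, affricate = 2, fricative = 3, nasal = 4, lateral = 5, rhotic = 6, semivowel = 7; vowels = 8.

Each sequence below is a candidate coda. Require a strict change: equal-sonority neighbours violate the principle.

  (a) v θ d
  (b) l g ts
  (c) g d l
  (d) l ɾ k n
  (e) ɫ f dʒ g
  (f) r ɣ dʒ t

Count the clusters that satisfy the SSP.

(a) v θ d: profile 3-3-1 — violates.
(b) l g ts: profile 5-1-2 — violates.
(c) g d l: profile 1-1-5 — violates.
(d) l ɾ k n: profile 5-6-1-4 — violates.
(e) ɫ f dʒ g: profile 5-3-2-1 — obeys.
(f) r ɣ dʒ t: profile 6-3-2-1 — obeys.

2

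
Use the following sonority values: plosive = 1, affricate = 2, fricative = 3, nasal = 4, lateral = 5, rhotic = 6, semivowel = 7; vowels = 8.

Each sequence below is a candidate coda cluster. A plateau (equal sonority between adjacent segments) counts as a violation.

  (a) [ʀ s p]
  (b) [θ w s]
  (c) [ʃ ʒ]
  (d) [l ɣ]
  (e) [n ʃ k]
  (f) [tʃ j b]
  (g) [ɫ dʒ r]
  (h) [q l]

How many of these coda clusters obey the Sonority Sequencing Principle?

(a) sonority 6-3-1: well-formed.
(b) sonority 3-7-3: ill-formed.
(c) sonority 3-3: ill-formed.
(d) sonority 5-3: well-formed.
(e) sonority 4-3-1: well-formed.
(f) sonority 2-7-1: ill-formed.
(g) sonority 5-2-6: ill-formed.
(h) sonority 1-5: ill-formed.

3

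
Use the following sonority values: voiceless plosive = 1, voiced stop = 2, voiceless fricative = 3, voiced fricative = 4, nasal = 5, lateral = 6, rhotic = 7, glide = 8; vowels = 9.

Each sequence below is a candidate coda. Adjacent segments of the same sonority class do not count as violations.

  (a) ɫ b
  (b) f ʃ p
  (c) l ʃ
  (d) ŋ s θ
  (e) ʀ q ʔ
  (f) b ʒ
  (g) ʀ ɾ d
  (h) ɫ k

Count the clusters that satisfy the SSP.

(a) sonority 6-2: well-formed.
(b) sonority 3-3-1: well-formed.
(c) sonority 6-3: well-formed.
(d) sonority 5-3-3: well-formed.
(e) sonority 7-1-1: well-formed.
(f) sonority 2-4: ill-formed.
(g) sonority 7-7-2: well-formed.
(h) sonority 6-1: well-formed.

7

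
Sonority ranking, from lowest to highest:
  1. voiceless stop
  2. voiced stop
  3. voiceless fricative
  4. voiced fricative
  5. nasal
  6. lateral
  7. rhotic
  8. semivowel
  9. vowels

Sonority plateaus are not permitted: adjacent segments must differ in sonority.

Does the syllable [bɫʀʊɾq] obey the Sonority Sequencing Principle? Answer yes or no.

yes

Onset: /b/ is a voiced stop (sonority 2), /ɫ/ is a lateral (sonority 6), /ʀ/ is a rhotic (sonority 7); then the nucleus /ʊ/ (sonority 9).
Onset profile 2-6-7-9 — rises to the nucleus.
Coda: /ɾ/ is a rhotic (sonority 7), /q/ is a voiceless stop (sonority 1).
Coda profile 9-7-1 — falls from the nucleus.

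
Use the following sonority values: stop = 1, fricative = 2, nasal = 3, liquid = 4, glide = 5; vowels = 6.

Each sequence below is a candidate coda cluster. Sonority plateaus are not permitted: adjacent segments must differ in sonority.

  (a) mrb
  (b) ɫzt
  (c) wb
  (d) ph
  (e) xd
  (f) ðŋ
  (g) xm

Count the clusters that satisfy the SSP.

3

(a) mrb: profile 3-4-1 — violates.
(b) ɫzt: profile 4-2-1 — obeys.
(c) wb: profile 5-1 — obeys.
(d) ph: profile 1-2 — violates.
(e) xd: profile 2-1 — obeys.
(f) ðŋ: profile 2-3 — violates.
(g) xm: profile 2-3 — violates.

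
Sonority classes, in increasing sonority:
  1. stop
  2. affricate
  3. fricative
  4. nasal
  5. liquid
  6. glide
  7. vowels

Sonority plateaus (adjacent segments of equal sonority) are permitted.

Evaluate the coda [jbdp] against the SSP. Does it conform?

/j/ — glide, sonority 6.
/b/ — stop, sonority 1.
/d/ — stop, sonority 1.
/p/ — stop, sonority 1.
The profile 6-1-1-1 is non-increasing (plateaus allowed), so the coda satisfies the SSP.

yes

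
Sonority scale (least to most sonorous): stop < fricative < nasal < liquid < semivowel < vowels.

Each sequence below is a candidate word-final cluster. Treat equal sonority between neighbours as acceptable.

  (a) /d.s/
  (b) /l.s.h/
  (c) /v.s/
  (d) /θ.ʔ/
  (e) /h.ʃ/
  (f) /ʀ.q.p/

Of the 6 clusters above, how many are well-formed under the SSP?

(a) 1-2 → violates
(b) 4-2-2 → obeys
(c) 2-2 → obeys
(d) 2-1 → obeys
(e) 2-2 → obeys
(f) 4-1-1 → obeys

5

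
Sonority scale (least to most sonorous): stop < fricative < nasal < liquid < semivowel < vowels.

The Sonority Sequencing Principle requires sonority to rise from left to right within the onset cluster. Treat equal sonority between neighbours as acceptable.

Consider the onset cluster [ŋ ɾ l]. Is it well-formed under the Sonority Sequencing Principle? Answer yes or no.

/ŋ/ — nasal, sonority 3.
/ɾ/ — liquid, sonority 4.
/l/ — liquid, sonority 4.
The profile 3-4-4 is non-decreasing (plateaus allowed), so the onset cluster satisfies the SSP.

yes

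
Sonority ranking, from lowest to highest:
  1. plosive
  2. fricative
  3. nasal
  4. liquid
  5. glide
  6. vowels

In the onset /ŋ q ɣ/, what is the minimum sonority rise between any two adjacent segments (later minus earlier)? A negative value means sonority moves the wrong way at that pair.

/ŋ/: nasal = 3.
/q/: plosive = 1.
/ɣ/: fricative = 2.
/ŋ/→/q/: change -2.
/q/→/ɣ/: change +1.
Minimum = -2.

-2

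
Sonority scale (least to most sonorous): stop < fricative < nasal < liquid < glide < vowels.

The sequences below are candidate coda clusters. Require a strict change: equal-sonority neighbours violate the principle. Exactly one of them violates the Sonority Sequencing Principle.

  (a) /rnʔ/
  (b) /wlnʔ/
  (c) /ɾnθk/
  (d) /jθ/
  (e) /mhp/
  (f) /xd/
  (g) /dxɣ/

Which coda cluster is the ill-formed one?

(a) 4-3-1 → obeys
(b) 5-4-3-1 → obeys
(c) 4-3-2-1 → obeys
(d) 5-2 → obeys
(e) 3-2-1 → obeys
(f) 2-1 → obeys
(g) 1-2-2 → violates

g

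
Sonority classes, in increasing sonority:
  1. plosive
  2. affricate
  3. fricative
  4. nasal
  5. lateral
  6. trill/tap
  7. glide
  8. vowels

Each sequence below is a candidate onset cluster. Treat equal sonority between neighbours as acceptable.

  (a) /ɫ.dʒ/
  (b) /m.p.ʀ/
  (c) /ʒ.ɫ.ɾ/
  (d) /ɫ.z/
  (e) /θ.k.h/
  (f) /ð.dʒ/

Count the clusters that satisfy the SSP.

1

(a) 5-2 → violates
(b) 4-1-6 → violates
(c) 3-5-6 → obeys
(d) 5-3 → violates
(e) 3-1-3 → violates
(f) 3-2 → violates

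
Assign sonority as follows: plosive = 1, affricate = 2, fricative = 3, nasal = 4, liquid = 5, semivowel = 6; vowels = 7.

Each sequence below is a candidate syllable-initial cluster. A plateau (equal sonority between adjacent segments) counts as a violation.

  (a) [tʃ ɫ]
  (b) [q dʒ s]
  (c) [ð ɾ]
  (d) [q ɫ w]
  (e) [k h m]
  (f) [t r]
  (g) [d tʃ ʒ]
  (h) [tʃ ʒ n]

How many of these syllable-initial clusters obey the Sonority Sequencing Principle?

8

(a) [tʃ ɫ]: profile 2-5 — obeys.
(b) [q dʒ s]: profile 1-2-3 — obeys.
(c) [ð ɾ]: profile 3-5 — obeys.
(d) [q ɫ w]: profile 1-5-6 — obeys.
(e) [k h m]: profile 1-3-4 — obeys.
(f) [t r]: profile 1-5 — obeys.
(g) [d tʃ ʒ]: profile 1-2-3 — obeys.
(h) [tʃ ʒ n]: profile 2-3-4 — obeys.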